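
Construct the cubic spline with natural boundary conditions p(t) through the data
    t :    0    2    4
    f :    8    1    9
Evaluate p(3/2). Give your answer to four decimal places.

1.5195

Put M_i = p'' at the i-th knot. Here h = (2, 2) and Δ = (-7/2, 4), so the interior equations h_(i-1)·M_(i-1) + 2(h_(i-1)+h_i)·M_i + h_i·M_(i+1) = 6(Δ_i − Δ_(i-1)) read
  2·M_0 + 8·M_1 + 2·M_2 = 6(Δ_1 - Δ_0) = 45
Natural end conditions: M_0 = M_2 = 0.
Hence M_0 = 0, M_1 = 45/8, M_2 = 0.
On [0, 2], p(t) = 8 - 43/8·t + 0·t² + 15/32·t³.
With t = 3/2: p(3/2) = 389/256.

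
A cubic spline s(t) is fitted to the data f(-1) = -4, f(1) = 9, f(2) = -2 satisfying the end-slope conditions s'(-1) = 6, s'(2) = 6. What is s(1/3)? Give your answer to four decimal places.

Put m_i = s'' at the i-th knot. Here h = (2, 1) and Δ = (13/2, -11), so the interior equations h_(i-1)·m_(i-1) + 2(h_(i-1)+h_i)·m_i + h_i·m_(i+1) = 6(Δ_i − Δ_(i-1)) read
  2·m_0 + 6·m_1 + 1·m_2 = 6(Δ_1 - Δ_0) = -105
Clamped end conditions give two more equations: 2h_0·m_0 + h_0·m_1 = 6(Δ_0 - s'(-1)) = 3 and h_1·m_1 + 2h_1·m_2 = 6(s'(2) - Δ_1) = 102.
Solving: m_0 = 73/4, m_1 = -35, m_2 = 137/2.
On [-1, 1], s(t) = -4 + 6·(t + 1) + 73/8·(t + 1)² - 71/16·(t + 1)³.
With (t + 1) = 4/3: s(1/3) = 262/27.

9.7037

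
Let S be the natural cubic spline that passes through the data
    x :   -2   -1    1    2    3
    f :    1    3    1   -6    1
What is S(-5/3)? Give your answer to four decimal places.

Put σ_i = S'' at the i-th knot. Here h = (1, 2, 1, 1) and Δ = (2, -1, -7, 7), so the interior equations h_(i-1)·σ_(i-1) + 2(h_(i-1)+h_i)·σ_i + h_i·σ_(i+1) = 6(Δ_i − Δ_(i-1)) read
  1·σ_0 + 6·σ_1 + 2·σ_2 = 6(Δ_1 - Δ_0) = -18
  2·σ_1 + 6·σ_2 + 1·σ_3 = 6(Δ_2 - Δ_1) = -36
  1·σ_2 + 4·σ_3 + 1·σ_4 = 6(Δ_3 - Δ_2) = 84
Natural end conditions: σ_0 = σ_4 = 0.
Solving the tridiagonal system: σ_0 = 0, σ_1 = 21/61, σ_2 = -612/61, σ_3 = 1434/61, σ_4 = 0.
On [-2, -1], S(x) = 1 + 237/122·(x + 2) + 0·(x + 2)² + 7/122·(x + 2)³.
With (x + 2) = 1/3: S(-5/3) = 2717/1647.

1.6497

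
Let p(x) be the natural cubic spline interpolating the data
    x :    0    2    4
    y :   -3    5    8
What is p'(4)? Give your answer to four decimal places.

Write M_i for p''(x_i). With h_i = 2, 2 and divided differences Δ_i = 4, 3/2, the continuity of p' gives the tridiagonal system
  2·M_0 + 8·M_1 + 2·M_2 = 6(Δ_1 - Δ_0) = -15
Natural end conditions: M_0 = M_2 = 0.
Hence M_0 = 0, M_1 = -15/8, M_2 = 0.
On [2, 4], p'(x) = b_1 + 2c_1·(x - 2) + 3d_1·(x - 2)² with b_1 = Δ_1 - h_1(2M_1 + M_2)/6 = 11/4, c_1 = M_1/2 = -15/16, d_1 = (M_2 - M_1)/(6h_1) = 5/32. So p'(4) = 7/8.

0.8750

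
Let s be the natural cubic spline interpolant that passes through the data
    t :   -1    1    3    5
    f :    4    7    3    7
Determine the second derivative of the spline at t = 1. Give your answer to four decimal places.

Put M_i = s'' at the i-th knot. Here h = (2, 2, 2) and Δ = (3/2, -2, 2), so the interior equations h_(i-1)·M_(i-1) + 2(h_(i-1)+h_i)·M_i + h_i·M_(i+1) = 6(Δ_i − Δ_(i-1)) read
  2·M_0 + 8·M_1 + 2·M_2 = 6(Δ_1 - Δ_0) = -21
  2·M_1 + 8·M_2 + 2·M_3 = 6(Δ_2 - Δ_1) = 24
Natural end conditions: M_0 = M_3 = 0.
Forward elimination and back-substitution give M_0 = 0, M_1 = -18/5, M_2 = 39/10, M_3 = 0.

-3.6000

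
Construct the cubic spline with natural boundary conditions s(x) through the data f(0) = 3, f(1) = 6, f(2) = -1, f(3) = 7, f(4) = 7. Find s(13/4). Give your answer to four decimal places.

8.1133

Write M_i for s''(x_i). With h_i = 1, 1, 1, 1 and divided differences Δ_i = 3, -7, 8, 0, the continuity of s' gives the tridiagonal system
  1·M_0 + 4·M_1 + 1·M_2 = 6(Δ_1 - Δ_0) = -60
  1·M_1 + 4·M_2 + 1·M_3 = 6(Δ_2 - Δ_1) = 90
  1·M_2 + 4·M_3 + 1·M_4 = 6(Δ_3 - Δ_2) = -48
Natural end conditions: M_0 = M_4 = 0.
Solving: M_0 = 0, M_1 = -327/14, M_2 = 234/7, M_3 = -285/14, M_4 = 0.
On [3, 4], s(x) = 7 + 95/14·(x - 3) - 285/28·(x - 3)² + 95/28·(x - 3)³.
With (x - 3) = 1/4: s(13/4) = 2077/256.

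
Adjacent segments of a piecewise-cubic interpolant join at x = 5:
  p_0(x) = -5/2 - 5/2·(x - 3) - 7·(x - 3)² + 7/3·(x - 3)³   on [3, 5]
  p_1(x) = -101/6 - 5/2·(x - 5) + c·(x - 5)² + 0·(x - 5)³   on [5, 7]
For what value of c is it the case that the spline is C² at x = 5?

p_0''(x) = -14 + 14·(x - 3), so p_0''(5) = 14. On the right, p_1''(5) = 2c, so c = 7.

7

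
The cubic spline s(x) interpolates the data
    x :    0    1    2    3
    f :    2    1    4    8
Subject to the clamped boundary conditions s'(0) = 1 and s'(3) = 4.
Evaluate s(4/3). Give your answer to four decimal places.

Write σ_i for s''(x_i). With h_i = 1, 1, 1 and divided differences Δ_i = -1, 3, 4, the continuity of s' gives the tridiagonal system
  1·σ_0 + 4·σ_1 + 1·σ_2 = 6(Δ_1 - Δ_0) = 24
  1·σ_1 + 4·σ_2 + 1·σ_3 = 6(Δ_2 - Δ_1) = 6
Clamped end conditions give two more equations: 2h_0·σ_0 + h_0·σ_1 = 6(Δ_0 - s'(0)) = -12 and h_2·σ_2 + 2h_2·σ_3 = 6(s'(3) - Δ_2) = 0.
Solving: σ_0 = -52/5, σ_1 = 44/5, σ_2 = -4/5, σ_3 = 2/5.
On [1, 2], s(x) = 1 + 1/5·(x - 1) + 22/5·(x - 1)² - 8/5·(x - 1)³.
With (x - 1) = 1/3: s(4/3) = 202/135.

1.4963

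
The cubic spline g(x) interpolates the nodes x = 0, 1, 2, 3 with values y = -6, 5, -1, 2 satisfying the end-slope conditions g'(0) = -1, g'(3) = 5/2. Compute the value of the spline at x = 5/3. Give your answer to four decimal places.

With m_i denoting the second derivative at x_i, h_i = 1, 1, 1, and Δ_i = (y_(i+1) − y_i)/h_i = 11, -6, 3:
  1·m_0 + 4·m_1 + 1·m_2 = 6(Δ_1 - Δ_0) = -102
  1·m_1 + 4·m_2 + 1·m_3 = 6(Δ_2 - Δ_1) = 54
Clamped end conditions give two more equations: 2h_0·m_0 + h_0·m_1 = 6(Δ_0 - g'(0)) = 72 and h_2·m_2 + 2h_2·m_3 = 6(g'(3) - Δ_2) = -3.
Solving: m_0 = 899/15, m_1 = -718/15, m_2 = 443/15, m_3 = -244/15.
On [1, 2], g(x) = 5 + 151/30·(x - 1) - 359/15·(x - 1)² + 129/10·(x - 1)³.
With (x - 1) = 2/3: g(5/3) = 208/135.

1.5407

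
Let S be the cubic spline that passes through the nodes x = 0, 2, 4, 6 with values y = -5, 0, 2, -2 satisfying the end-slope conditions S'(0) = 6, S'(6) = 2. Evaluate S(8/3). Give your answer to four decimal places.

1.2148

Put m_i = S'' at the i-th knot. Here h = (2, 2, 2) and Δ = (5/2, 1, -2), so the interior equations h_(i-1)·m_(i-1) + 2(h_(i-1)+h_i)·m_i + h_i·m_(i+1) = 6(Δ_i − Δ_(i-1)) read
  2·m_0 + 8·m_1 + 2·m_2 = 6(Δ_1 - Δ_0) = -9
  2·m_1 + 8·m_2 + 2·m_3 = 6(Δ_2 - Δ_1) = -18
Clamped end conditions give two more equations: 2h_0·m_0 + h_0·m_1 = 6(Δ_0 - S'(0)) = -21 and h_2·m_2 + 2h_2·m_3 = 6(S'(6) - Δ_2) = 24.
Solving: m_0 = -181/30, m_1 = 47/30, m_2 = -71/15, m_3 = 251/30.
On [2, 4], S(x) = 0 + 23/15·(x - 2) + 47/60·(x - 2)² - 21/40·(x - 2)³.
With (x - 2) = 2/3: S(8/3) = 164/135.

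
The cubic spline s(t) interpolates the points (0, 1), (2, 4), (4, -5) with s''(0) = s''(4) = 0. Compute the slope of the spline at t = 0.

Write σ_i for s''(x_i). With h_i = 2, 2 and divided differences Δ_i = 3/2, -9/2, the continuity of s' gives the tridiagonal system
  2·σ_0 + 8·σ_1 + 2·σ_2 = 6(Δ_1 - Δ_0) = -36
Natural end conditions: σ_0 = σ_2 = 0.
Solving the tridiagonal system: σ_0 = 0, σ_1 = -9/2, σ_2 = 0.
On [0, 2], s'(t) = b_0 + 2c_0·t + 3d_0·t² with b_0 = Δ_0 - h_0(2σ_0 + σ_1)/6 = 3, c_0 = σ_0/2 = 0, d_0 = (σ_1 - σ_0)/(6h_0) = -3/8. So s'(0) = 3.

3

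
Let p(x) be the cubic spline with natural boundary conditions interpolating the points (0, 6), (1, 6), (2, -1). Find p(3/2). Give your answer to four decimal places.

Put m_i = p'' at the i-th knot. Here h = (1, 1) and Δ = (0, -7), so the interior equations h_(i-1)·m_(i-1) + 2(h_(i-1)+h_i)·m_i + h_i·m_(i+1) = 6(Δ_i − Δ_(i-1)) read
  1·m_0 + 4·m_1 + 1·m_2 = 6(Δ_1 - Δ_0) = -42
Natural end conditions: m_0 = m_2 = 0.
Forward elimination and back-substitution give m_0 = 0, m_1 = -21/2, m_2 = 0.
On [1, 2], p(x) = 6 - 7/2·(x - 1) - 21/4·(x - 1)² + 7/4·(x - 1)³.
With (x - 1) = 1/2: p(3/2) = 101/32.

3.1563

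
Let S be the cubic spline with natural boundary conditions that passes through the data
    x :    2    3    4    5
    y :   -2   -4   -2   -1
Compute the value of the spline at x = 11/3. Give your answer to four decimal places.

Write M_i for S''(x_i). With h_i = 1, 1, 1 and divided differences Δ_i = -2, 2, 1, the continuity of S' gives the tridiagonal system
  1·M_0 + 4·M_1 + 1·M_2 = 6(Δ_1 - Δ_0) = 24
  1·M_1 + 4·M_2 + 1·M_3 = 6(Δ_2 - Δ_1) = -6
Natural end conditions: M_0 = M_3 = 0.
Hence M_0 = 0, M_1 = 34/5, M_2 = -16/5, M_3 = 0.
On [3, 4], S(x) = -4 + 4/15·(x - 3) + 17/5·(x - 3)² - 5/3·(x - 3)³.
With (x - 3) = 2/3: S(11/3) = -1136/405.

-2.8049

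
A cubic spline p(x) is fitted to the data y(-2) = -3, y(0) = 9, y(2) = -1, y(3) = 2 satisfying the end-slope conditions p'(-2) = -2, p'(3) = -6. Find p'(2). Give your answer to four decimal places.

Put m_i = p'' at the i-th knot. Here h = (2, 2, 1) and Δ = (6, -5, 3), so the interior equations h_(i-1)·m_(i-1) + 2(h_(i-1)+h_i)·m_i + h_i·m_(i+1) = 6(Δ_i − Δ_(i-1)) read
  2·m_0 + 8·m_1 + 2·m_2 = 6(Δ_1 - Δ_0) = -66
  2·m_1 + 6·m_2 + 1·m_3 = 6(Δ_2 - Δ_1) = 48
Clamped end conditions give two more equations: 2h_0·m_0 + h_0·m_1 = 6(Δ_0 - p'(-2)) = 48 and h_2·m_2 + 2h_2·m_3 = 6(p'(3) - Δ_2) = -54.
Solving: m_0 = 491/23, m_1 = -430/23, m_2 = 470/23, m_3 = -856/23.
On [2, 3], p'(x) = b_2 + 2c_2·(x - 2) + 3d_2·(x - 2)² with b_2 = Δ_2 - h_2(2m_2 + m_3)/6 = 55/23, c_2 = m_2/2 = 235/23, d_2 = (m_3 - m_2)/(6h_2) = -221/23. So p'(2) = 55/23.

2.3913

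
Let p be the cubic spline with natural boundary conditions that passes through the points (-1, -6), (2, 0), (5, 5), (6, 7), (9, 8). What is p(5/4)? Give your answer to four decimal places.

Write σ_i for p''(x_i). With h_i = 3, 3, 1, 3 and divided differences Δ_i = 2, 5/3, 2, 1/3, the continuity of p' gives the tridiagonal system
  3·σ_0 + 12·σ_1 + 3·σ_2 = 6(Δ_1 - Δ_0) = -2
  3·σ_1 + 8·σ_2 + 1·σ_3 = 6(Δ_2 - Δ_1) = 2
  1·σ_2 + 8·σ_3 + 3·σ_4 = 6(Δ_3 - Δ_2) = -10
Natural end conditions: σ_0 = σ_4 = 0.
Solving the tridiagonal system: σ_0 = 0, σ_1 = -17/57, σ_2 = 10/19, σ_3 = -25/19, σ_4 = 0.
On [-1, 2], p(x) = -6 + 245/114·(x + 1) + 0·(x + 1)² - 17/1026·(x + 1)³.
With (x + 1) = 9/4: p(5/4) = -3291/2432.

-1.3532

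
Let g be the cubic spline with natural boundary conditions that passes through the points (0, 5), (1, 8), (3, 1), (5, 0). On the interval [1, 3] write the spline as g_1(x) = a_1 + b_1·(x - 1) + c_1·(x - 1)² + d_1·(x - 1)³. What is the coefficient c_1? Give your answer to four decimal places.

Let m_i = g''(x_i). Step sizes h_i = 1, 2, 2; slopes of the chords Δ_i = (y_(i+1) - y_i)/h_i = 3, -7/2, -1/2.
  1·m_0 + 6·m_1 + 2·m_2 = 6(Δ_1 - Δ_0) = -39
  2·m_1 + 8·m_2 + 2·m_3 = 6(Δ_2 - Δ_1) = 18
Natural end conditions: m_0 = m_3 = 0.
Solving: m_0 = 0, m_1 = -87/11, m_2 = 93/22, m_3 = 0.
On [1, 3], with g_1(x) = a_1 + b_1·(x - 1) + c_1·(x - 1)² + d_1·(x - 1)³: c_1 = m_1/2 = -87/22, d_1 = (m_2 - m_1)/(6h_1) = 89/88, b_1 = Δ_1 - h_1(2m_1 + m_2)/6 = 4/11.

-3.9545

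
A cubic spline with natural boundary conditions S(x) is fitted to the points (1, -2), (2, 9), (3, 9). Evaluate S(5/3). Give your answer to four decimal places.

Write σ_i for S''(x_i). With h_i = 1, 1 and divided differences Δ_i = 11, 0, the continuity of S' gives the tridiagonal system
  1·σ_0 + 4·σ_1 + 1·σ_2 = 6(Δ_1 - Δ_0) = -66
Natural end conditions: σ_0 = σ_2 = 0.
Solving the tridiagonal system: σ_0 = 0, σ_1 = -33/2, σ_2 = 0.
On [1, 2], S(x) = -2 + 55/4·(x - 1) + 0·(x - 1)² - 11/4·(x - 1)³.
With (x - 1) = 2/3: S(5/3) = 343/54.

6.3519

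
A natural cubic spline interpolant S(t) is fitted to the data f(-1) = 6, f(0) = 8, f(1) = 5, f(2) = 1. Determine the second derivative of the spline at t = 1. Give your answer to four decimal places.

Write M_i for S''(x_i). With h_i = 1, 1, 1 and divided differences Δ_i = 2, -3, -4, the continuity of S' gives the tridiagonal system
  1·M_0 + 4·M_1 + 1·M_2 = 6(Δ_1 - Δ_0) = -30
  1·M_1 + 4·M_2 + 1·M_3 = 6(Δ_2 - Δ_1) = -6
Natural end conditions: M_0 = M_3 = 0.
Hence M_0 = 0, M_1 = -38/5, M_2 = 2/5, M_3 = 0.

0.4000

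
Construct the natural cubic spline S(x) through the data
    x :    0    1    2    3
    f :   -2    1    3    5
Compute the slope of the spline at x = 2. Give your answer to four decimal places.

1.8667

Put M_i = S'' at the i-th knot. Here h = (1, 1, 1) and Δ = (3, 2, 2), so the interior equations h_(i-1)·M_(i-1) + 2(h_(i-1)+h_i)·M_i + h_i·M_(i+1) = 6(Δ_i − Δ_(i-1)) read
  1·M_0 + 4·M_1 + 1·M_2 = 6(Δ_1 - Δ_0) = -6
  1·M_1 + 4·M_2 + 1·M_3 = 6(Δ_2 - Δ_1) = 0
Natural end conditions: M_0 = M_3 = 0.
Solving the tridiagonal system: M_0 = 0, M_1 = -8/5, M_2 = 2/5, M_3 = 0.
On [2, 3], S'(x) = b_2 + 2c_2·(x - 2) + 3d_2·(x - 2)² with b_2 = Δ_2 - h_2(2M_2 + M_3)/6 = 28/15, c_2 = M_2/2 = 1/5, d_2 = (M_3 - M_2)/(6h_2) = -1/15. So S'(2) = 28/15.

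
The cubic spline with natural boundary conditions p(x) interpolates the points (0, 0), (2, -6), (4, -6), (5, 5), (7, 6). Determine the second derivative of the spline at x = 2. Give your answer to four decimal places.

-1.1250

With M_i denoting the second derivative at x_i, h_i = 2, 2, 1, 2, and Δ_i = (y_(i+1) − y_i)/h_i = -3, 0, 11, 1/2:
  2·M_0 + 8·M_1 + 2·M_2 = 6(Δ_1 - Δ_0) = 18
  2·M_1 + 6·M_2 + 1·M_3 = 6(Δ_2 - Δ_1) = 66
  1·M_2 + 6·M_3 + 2·M_4 = 6(Δ_3 - Δ_2) = -63
Natural end conditions: M_0 = M_4 = 0.
Forward elimination and back-substitution give M_0 = 0, M_1 = -9/8, M_2 = 27/2, M_3 = -51/4, M_4 = 0.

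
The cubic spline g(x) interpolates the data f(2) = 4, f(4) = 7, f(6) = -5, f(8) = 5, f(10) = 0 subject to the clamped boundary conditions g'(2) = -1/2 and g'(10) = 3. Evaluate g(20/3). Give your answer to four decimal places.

-2.6574

With M_i denoting the second derivative at x_i, h_i = 2, 2, 2, 2, and Δ_i = (y_(i+1) − y_i)/h_i = 3/2, -6, 5, -5/2:
  2·M_0 + 8·M_1 + 2·M_2 = 6(Δ_1 - Δ_0) = -45
  2·M_1 + 8·M_2 + 2·M_3 = 6(Δ_2 - Δ_1) = 66
  2·M_2 + 8·M_3 + 2·M_4 = 6(Δ_3 - Δ_2) = -45
Clamped end conditions give two more equations: 2h_0·M_0 + h_0·M_1 = 6(Δ_0 - g'(2)) = 12 and h_3·M_3 + 2h_3·M_4 = 6(g'(10) - Δ_3) = 33.
Forward elimination and back-substitution give M_0 = 139/16, M_1 = -91/8, M_2 = 229/16, M_3 = -103/8, M_4 = 235/16.
On [6, 8], g(x) = -5 - 1/4·(x - 6) + 229/32·(x - 6)² - 145/64·(x - 6)³.
With (x - 6) = 2/3: g(20/3) = -287/108.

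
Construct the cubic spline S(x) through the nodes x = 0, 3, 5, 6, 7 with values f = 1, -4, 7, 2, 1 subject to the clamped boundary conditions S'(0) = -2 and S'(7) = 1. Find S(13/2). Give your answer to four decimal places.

0.8314

Write σ_i for S''(x_i). With h_i = 3, 2, 1, 1 and divided differences Δ_i = -5/3, 11/2, -5, -1, the continuity of S' gives the tridiagonal system
  3·σ_0 + 10·σ_1 + 2·σ_2 = 6(Δ_1 - Δ_0) = 43
  2·σ_1 + 6·σ_2 + 1·σ_3 = 6(Δ_2 - Δ_1) = -63
  1·σ_2 + 4·σ_3 + 1·σ_4 = 6(Δ_3 - Δ_2) = 24
Clamped end conditions give two more equations: 2h_0·σ_0 + h_0·σ_1 = 6(Δ_0 - S'(0)) = 2 and h_3·σ_3 + 2h_3·σ_4 = 6(S'(7) - Δ_3) = 12.
Hence σ_0 = -1213/312, σ_1 = 439/52, σ_2 = -3095/208, σ_3 = 977/104, σ_4 = 271/208.
On [6, 7], S(x) = 2 - 1809/416·(x - 6) + 977/208·(x - 6)² - 561/416·(x - 6)³.
With (x - 6) = 1/2: S(13/2) = 2767/3328.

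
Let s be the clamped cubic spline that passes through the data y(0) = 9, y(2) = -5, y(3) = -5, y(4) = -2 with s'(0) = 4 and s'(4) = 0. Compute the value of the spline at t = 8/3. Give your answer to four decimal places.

Put M_i = s'' at the i-th knot. Here h = (2, 1, 1) and Δ = (-7, 0, 3), so the interior equations h_(i-1)·M_(i-1) + 2(h_(i-1)+h_i)·M_i + h_i·M_(i+1) = 6(Δ_i − Δ_(i-1)) read
  2·M_0 + 6·M_1 + 1·M_2 = 6(Δ_1 - Δ_0) = 42
  1·M_1 + 4·M_2 + 1·M_3 = 6(Δ_2 - Δ_1) = 18
Clamped end conditions give two more equations: 2h_0·M_0 + h_0·M_1 = 6(Δ_0 - s'(0)) = -66 and h_2·M_2 + 2h_2·M_3 = 6(s'(4) - Δ_2) = -18.
Forward elimination and back-substitution give M_0 = -260/11, M_1 = 157/11, M_2 = 40/11, M_3 = -119/11.
On [2, 3], s(t) = -5 - 59/11·(t - 2) + 157/22·(t - 2)² - 39/22·(t - 2)³.
With (t - 2) = 2/3: s(8/3) = -587/99.

-5.9293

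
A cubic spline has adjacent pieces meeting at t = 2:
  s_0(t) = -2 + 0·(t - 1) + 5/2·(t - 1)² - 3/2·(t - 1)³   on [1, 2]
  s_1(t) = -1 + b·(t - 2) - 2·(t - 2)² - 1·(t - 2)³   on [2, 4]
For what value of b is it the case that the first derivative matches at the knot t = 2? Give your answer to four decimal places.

0.5000

s_0'(t) = 0 + 5·(t - 1) - 9/2·(t - 1)², so s_0'(2) = 1/2. On the right, s_1'(2) = b, so b = 1/2.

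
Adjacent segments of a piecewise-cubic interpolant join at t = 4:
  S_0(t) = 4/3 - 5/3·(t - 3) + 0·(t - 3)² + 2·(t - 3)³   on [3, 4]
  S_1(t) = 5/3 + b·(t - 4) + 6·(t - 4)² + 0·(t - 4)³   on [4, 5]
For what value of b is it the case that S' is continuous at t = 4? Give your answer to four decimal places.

4.3333

S_0'(t) = -5/3 + 0·(t - 3) + 6·(t - 3)², so S_0'(4) = 13/3. On the right, S_1'(4) = b, so b = 13/3.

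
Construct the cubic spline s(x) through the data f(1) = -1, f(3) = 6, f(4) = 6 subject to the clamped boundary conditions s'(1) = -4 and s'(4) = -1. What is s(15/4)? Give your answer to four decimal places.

6.2695

Write M_i for s''(x_i). With h_i = 2, 1 and divided differences Δ_i = 7/2, 0, the continuity of s' gives the tridiagonal system
  2·M_0 + 6·M_1 + 1·M_2 = 6(Δ_1 - Δ_0) = -21
Clamped end conditions give two more equations: 2h_0·M_0 + h_0·M_1 = 6(Δ_0 - s'(1)) = 45 and h_1·M_1 + 2h_1·M_2 = 6(s'(4) - Δ_1) = -6.
Solving: M_0 = 63/4, M_1 = -9, M_2 = 3/2.
On [3, 4], s(x) = 6 + 11/4·(x - 3) - 9/2·(x - 3)² + 7/4·(x - 3)³.
With (x - 3) = 3/4: s(15/4) = 1605/256.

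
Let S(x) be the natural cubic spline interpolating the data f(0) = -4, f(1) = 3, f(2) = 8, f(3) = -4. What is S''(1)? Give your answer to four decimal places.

3.6000

Put σ_i = S'' at the i-th knot. Here h = (1, 1, 1) and Δ = (7, 5, -12), so the interior equations h_(i-1)·σ_(i-1) + 2(h_(i-1)+h_i)·σ_i + h_i·σ_(i+1) = 6(Δ_i − Δ_(i-1)) read
  1·σ_0 + 4·σ_1 + 1·σ_2 = 6(Δ_1 - Δ_0) = -12
  1·σ_1 + 4·σ_2 + 1·σ_3 = 6(Δ_2 - Δ_1) = -102
Natural end conditions: σ_0 = σ_3 = 0.
Solving the tridiagonal system: σ_0 = 0, σ_1 = 18/5, σ_2 = -132/5, σ_3 = 0.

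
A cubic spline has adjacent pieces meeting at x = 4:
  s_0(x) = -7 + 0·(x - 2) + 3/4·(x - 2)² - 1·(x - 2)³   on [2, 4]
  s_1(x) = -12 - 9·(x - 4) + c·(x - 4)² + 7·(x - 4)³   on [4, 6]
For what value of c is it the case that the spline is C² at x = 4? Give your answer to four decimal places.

s_0''(x) = 3/2 - 6·(x - 2), so s_0''(4) = -21/2. On the right, s_1''(4) = 2c, so c = -21/4.

-5.2500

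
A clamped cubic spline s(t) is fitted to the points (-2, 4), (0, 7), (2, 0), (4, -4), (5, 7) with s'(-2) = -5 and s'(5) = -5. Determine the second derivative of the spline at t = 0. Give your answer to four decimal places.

Write σ_i for s''(x_i). With h_i = 2, 2, 2, 1 and divided differences Δ_i = 3/2, -7/2, -2, 11, the continuity of s' gives the tridiagonal system
  2·σ_0 + 8·σ_1 + 2·σ_2 = 6(Δ_1 - Δ_0) = -30
  2·σ_1 + 8·σ_2 + 2·σ_3 = 6(Δ_2 - Δ_1) = 9
  2·σ_2 + 6·σ_3 + 1·σ_4 = 6(Δ_3 - Δ_2) = 78
Clamped end conditions give two more equations: 2h_0·σ_0 + h_0·σ_1 = 6(Δ_0 - s'(-2)) = 39 and h_3·σ_3 + 2h_3·σ_4 = 6(s'(5) - Δ_3) = -96.
Forward elimination and back-substitution give σ_0 = 1101/86, σ_1 = -525/86, σ_2 = -291/86, σ_3 = 1038/43, σ_4 = -2583/43.

-6.1047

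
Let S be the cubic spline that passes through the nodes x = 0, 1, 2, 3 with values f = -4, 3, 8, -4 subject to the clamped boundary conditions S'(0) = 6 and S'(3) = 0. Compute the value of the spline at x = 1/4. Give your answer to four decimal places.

-2.5031

Let σ_i = S''(x_i). Step sizes h_i = 1, 1, 1; slopes of the chords Δ_i = (y_(i+1) - y_i)/h_i = 7, 5, -12.
  1·σ_0 + 4·σ_1 + 1·σ_2 = 6(Δ_1 - Δ_0) = -12
  1·σ_1 + 4·σ_2 + 1·σ_3 = 6(Δ_2 - Δ_1) = -102
Clamped end conditions give two more equations: 2h_0·σ_0 + h_0·σ_1 = 6(Δ_0 - S'(0)) = 6 and h_2·σ_2 + 2h_2·σ_3 = 6(S'(3) - Δ_2) = 72.
Solving: σ_0 = -4/5, σ_1 = 38/5, σ_2 = -208/5, σ_3 = 284/5.
On [0, 1], S(x) = -4 + 6·x - 2/5·x² + 7/5·x³.
With x = 1/4: S(1/4) = -801/320.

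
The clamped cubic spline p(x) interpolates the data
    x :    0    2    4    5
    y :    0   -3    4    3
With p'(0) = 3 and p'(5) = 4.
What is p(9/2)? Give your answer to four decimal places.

2.9076

Put σ_i = p'' at the i-th knot. Here h = (2, 2, 1) and Δ = (-3/2, 7/2, -1), so the interior equations h_(i-1)·σ_(i-1) + 2(h_(i-1)+h_i)·σ_i + h_i·σ_(i+1) = 6(Δ_i − Δ_(i-1)) read
  2·σ_0 + 8·σ_1 + 2·σ_2 = 6(Δ_1 - Δ_0) = 30
  2·σ_1 + 6·σ_2 + 1·σ_3 = 6(Δ_2 - Δ_1) = -27
Clamped end conditions give two more equations: 2h_0·σ_0 + h_0·σ_1 = 6(Δ_0 - p'(0)) = -27 and h_2·σ_2 + 2h_2·σ_3 = 6(p'(5) - Δ_2) = 30.
Hence σ_0 = -263/23, σ_1 = 431/46, σ_2 = -254/23, σ_3 = 472/23.
On [4, 5], p(x) = 4 - 17/23·(x - 4) - 127/23·(x - 4)² + 121/23·(x - 4)³.
With (x - 4) = 1/2: p(9/2) = 535/184.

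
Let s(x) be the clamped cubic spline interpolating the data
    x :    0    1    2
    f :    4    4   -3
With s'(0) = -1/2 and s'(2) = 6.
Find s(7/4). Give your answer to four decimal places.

-3.0605

Write M_i for s''(x_i). With h_i = 1, 1 and divided differences Δ_i = 0, -7, the continuity of s' gives the tridiagonal system
  1·M_0 + 4·M_1 + 1·M_2 = 6(Δ_1 - Δ_0) = -42
Clamped end conditions give two more equations: 2h_0·M_0 + h_0·M_1 = 6(Δ_0 - s'(0)) = 3 and h_1·M_1 + 2h_1·M_2 = 6(s'(2) - Δ_1) = 78.
Hence M_0 = 61/4, M_1 = -55/2, M_2 = 211/4.
On [1, 2], s(x) = 4 - 53/8·(x - 1) - 55/4·(x - 1)² + 107/8·(x - 1)³.
With (x - 1) = 3/4: s(7/4) = -1567/512.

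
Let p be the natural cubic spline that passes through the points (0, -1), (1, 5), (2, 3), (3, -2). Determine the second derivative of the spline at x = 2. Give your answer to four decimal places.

Write M_i for p''(x_i). With h_i = 1, 1, 1 and divided differences Δ_i = 6, -2, -5, the continuity of p' gives the tridiagonal system
  1·M_0 + 4·M_1 + 1·M_2 = 6(Δ_1 - Δ_0) = -48
  1·M_1 + 4·M_2 + 1·M_3 = 6(Δ_2 - Δ_1) = -18
Natural end conditions: M_0 = M_3 = 0.
Solving the tridiagonal system: M_0 = 0, M_1 = -58/5, M_2 = -8/5, M_3 = 0.

-1.6000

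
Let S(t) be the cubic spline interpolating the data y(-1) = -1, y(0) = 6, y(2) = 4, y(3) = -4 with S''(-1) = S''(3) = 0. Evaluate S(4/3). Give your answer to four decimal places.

Put M_i = S'' at the i-th knot. Here h = (1, 2, 1) and Δ = (7, -1, -8), so the interior equations h_(i-1)·M_(i-1) + 2(h_(i-1)+h_i)·M_i + h_i·M_(i+1) = 6(Δ_i − Δ_(i-1)) read
  1·M_0 + 6·M_1 + 2·M_2 = 6(Δ_1 - Δ_0) = -48
  2·M_1 + 6·M_2 + 1·M_3 = 6(Δ_2 - Δ_1) = -42
Natural end conditions: M_0 = M_3 = 0.
Solving: M_0 = 0, M_1 = -51/8, M_2 = -39/8, M_3 = 0.
On [0, 2], S(t) = 6 + 39/8·t - 51/16·t² + 1/8·t³.
With t = 4/3: S(4/3) = 385/54.

7.1296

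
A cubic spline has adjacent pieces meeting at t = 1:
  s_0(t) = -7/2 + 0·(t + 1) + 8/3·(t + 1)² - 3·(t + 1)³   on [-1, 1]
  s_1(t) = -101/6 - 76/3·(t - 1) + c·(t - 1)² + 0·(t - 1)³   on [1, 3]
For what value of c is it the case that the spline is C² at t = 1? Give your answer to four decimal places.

-15.3333

s_0''(t) = 16/3 - 18·(t + 1), so s_0''(1) = -92/3. On the right, s_1''(1) = 2c, so c = -46/3.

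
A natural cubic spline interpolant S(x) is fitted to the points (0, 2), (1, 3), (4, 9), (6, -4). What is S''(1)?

3

Put M_i = S'' at the i-th knot. Here h = (1, 3, 2) and Δ = (1, 2, -13/2), so the interior equations h_(i-1)·M_(i-1) + 2(h_(i-1)+h_i)·M_i + h_i·M_(i+1) = 6(Δ_i − Δ_(i-1)) read
  1·M_0 + 8·M_1 + 3·M_2 = 6(Δ_1 - Δ_0) = 6
  3·M_1 + 10·M_2 + 2·M_3 = 6(Δ_2 - Δ_1) = -51
Natural end conditions: M_0 = M_3 = 0.
Solving the tridiagonal system: M_0 = 0, M_1 = 3, M_2 = -6, M_3 = 0.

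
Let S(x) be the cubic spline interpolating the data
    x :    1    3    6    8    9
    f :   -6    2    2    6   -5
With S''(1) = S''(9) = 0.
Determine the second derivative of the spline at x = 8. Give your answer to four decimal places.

Write σ_i for S''(x_i). With h_i = 2, 3, 2, 1 and divided differences Δ_i = 4, 0, 2, -11, the continuity of S' gives the tridiagonal system
  2·σ_0 + 10·σ_1 + 3·σ_2 = 6(Δ_1 - Δ_0) = -24
  3·σ_1 + 10·σ_2 + 2·σ_3 = 6(Δ_2 - Δ_1) = 12
  2·σ_2 + 6·σ_3 + 1·σ_4 = 6(Δ_3 - Δ_2) = -78
Natural end conditions: σ_0 = σ_4 = 0.
Hence σ_0 = 0, σ_1 = -1014/253, σ_2 = 1356/253, σ_3 = -3741/253, σ_4 = 0.

-14.7866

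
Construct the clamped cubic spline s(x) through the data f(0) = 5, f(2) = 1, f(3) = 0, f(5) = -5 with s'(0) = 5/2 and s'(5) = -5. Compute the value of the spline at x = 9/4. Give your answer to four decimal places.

Write M_i for s''(x_i). With h_i = 2, 1, 2 and divided differences Δ_i = -2, -1, -5/2, the continuity of s' gives the tridiagonal system
  2·M_0 + 6·M_1 + 1·M_2 = 6(Δ_1 - Δ_0) = 6
  1·M_1 + 6·M_2 + 2·M_3 = 6(Δ_2 - Δ_1) = -9
Clamped end conditions give two more equations: 2h_0·M_0 + h_0·M_1 = 6(Δ_0 - s'(0)) = -27 and h_2·M_2 + 2h_2·M_3 = 6(s'(5) - Δ_2) = -15.
Solving: M_0 = -141/16, M_1 = 33/8, M_2 = -9/8, M_3 = -51/16.
On [2, 3], s(x) = 1 - 35/16·(x - 2) + 33/16·(x - 2)² - 7/8·(x - 2)³.
With (x - 2) = 1/4: s(9/4) = 291/512.

0.5684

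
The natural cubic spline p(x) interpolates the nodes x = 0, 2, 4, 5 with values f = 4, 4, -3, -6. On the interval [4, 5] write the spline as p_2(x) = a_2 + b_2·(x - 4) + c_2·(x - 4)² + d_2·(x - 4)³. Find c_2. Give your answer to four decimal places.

0.7500

Let M_i = p''(x_i). Step sizes h_i = 2, 2, 1; slopes of the chords Δ_i = (y_(i+1) - y_i)/h_i = 0, -7/2, -3.
  2·M_0 + 8·M_1 + 2·M_2 = 6(Δ_1 - Δ_0) = -21
  2·M_1 + 6·M_2 + 1·M_3 = 6(Δ_2 - Δ_1) = 3
Natural end conditions: M_0 = M_3 = 0.
Solving the tridiagonal system: M_0 = 0, M_1 = -3, M_2 = 3/2, M_3 = 0.
On [4, 5], with p_2(x) = a_2 + b_2·(x - 4) + c_2·(x - 4)² + d_2·(x - 4)³: c_2 = M_2/2 = 3/4, d_2 = (M_3 - M_2)/(6h_2) = -1/4, b_2 = Δ_2 - h_2(2M_2 + M_3)/6 = -7/2.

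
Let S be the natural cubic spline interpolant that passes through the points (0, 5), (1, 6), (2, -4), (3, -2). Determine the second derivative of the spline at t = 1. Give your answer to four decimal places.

-22.4000

Put m_i = S'' at the i-th knot. Here h = (1, 1, 1) and Δ = (1, -10, 2), so the interior equations h_(i-1)·m_(i-1) + 2(h_(i-1)+h_i)·m_i + h_i·m_(i+1) = 6(Δ_i − Δ_(i-1)) read
  1·m_0 + 4·m_1 + 1·m_2 = 6(Δ_1 - Δ_0) = -66
  1·m_1 + 4·m_2 + 1·m_3 = 6(Δ_2 - Δ_1) = 72
Natural end conditions: m_0 = m_3 = 0.
Solving the tridiagonal system: m_0 = 0, m_1 = -112/5, m_2 = 118/5, m_3 = 0.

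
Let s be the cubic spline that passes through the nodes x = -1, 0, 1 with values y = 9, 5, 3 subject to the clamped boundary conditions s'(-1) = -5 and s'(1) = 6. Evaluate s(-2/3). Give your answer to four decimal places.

7.5741

Let m_i = s''(x_i). Step sizes h_i = 1, 1; slopes of the chords Δ_i = (y_(i+1) - y_i)/h_i = -4, -2.
  1·m_0 + 4·m_1 + 1·m_2 = 6(Δ_1 - Δ_0) = 12
Clamped end conditions give two more equations: 2h_0·m_0 + h_0·m_1 = 6(Δ_0 - s'(-1)) = 6 and h_1·m_1 + 2h_1·m_2 = 6(s'(1) - Δ_1) = 48.
Forward elimination and back-substitution give m_0 = 11/2, m_1 = -5, m_2 = 53/2.
On [-1, 0], s(x) = 9 - 5·(x + 1) + 11/4·(x + 1)² - 7/4·(x + 1)³.
With (x + 1) = 1/3: s(-2/3) = 409/54.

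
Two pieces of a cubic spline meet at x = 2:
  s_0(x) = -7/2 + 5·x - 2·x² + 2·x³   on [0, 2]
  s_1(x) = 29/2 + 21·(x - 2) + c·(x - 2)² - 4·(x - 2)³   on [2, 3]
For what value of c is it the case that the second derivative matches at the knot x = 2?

s_0''(x) = -4 + 12·x, so s_0''(2) = 20. On the right, s_1''(2) = 2c, so c = 10.

10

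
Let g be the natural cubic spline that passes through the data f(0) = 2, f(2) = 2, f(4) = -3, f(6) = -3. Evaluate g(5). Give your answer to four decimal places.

-3.6250

With m_i denoting the second derivative at x_i, h_i = 2, 2, 2, and Δ_i = (y_(i+1) − y_i)/h_i = 0, -5/2, 0:
  2·m_0 + 8·m_1 + 2·m_2 = 6(Δ_1 - Δ_0) = -15
  2·m_1 + 8·m_2 + 2·m_3 = 6(Δ_2 - Δ_1) = 15
Natural end conditions: m_0 = m_3 = 0.
Solving: m_0 = 0, m_1 = -5/2, m_2 = 5/2, m_3 = 0.
On [4, 6], g(x) = -3 - 5/3·(x - 4) + 5/4·(x - 4)² - 5/24·(x - 4)³.
With (x - 4) = 1: g(5) = -29/8.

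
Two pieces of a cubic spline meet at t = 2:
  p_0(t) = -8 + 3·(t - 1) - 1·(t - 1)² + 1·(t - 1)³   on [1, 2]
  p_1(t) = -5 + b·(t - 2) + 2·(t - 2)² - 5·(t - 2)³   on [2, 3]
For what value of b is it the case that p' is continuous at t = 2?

p_0'(t) = 3 - 2·(t - 1) + 3·(t - 1)², so p_0'(2) = 4. On the right, p_1'(2) = b, so b = 4.

4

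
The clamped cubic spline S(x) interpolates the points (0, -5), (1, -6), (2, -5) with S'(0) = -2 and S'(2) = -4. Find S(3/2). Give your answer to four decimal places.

-4.8125

Write σ_i for S''(x_i). With h_i = 1, 1 and divided differences Δ_i = -1, 1, the continuity of S' gives the tridiagonal system
  1·σ_0 + 4·σ_1 + 1·σ_2 = 6(Δ_1 - Δ_0) = 12
Clamped end conditions give two more equations: 2h_0·σ_0 + h_0·σ_1 = 6(Δ_0 - S'(0)) = 6 and h_1·σ_1 + 2h_1·σ_2 = 6(S'(2) - Δ_1) = -30.
Hence σ_0 = -1, σ_1 = 8, σ_2 = -19.
On [1, 2], S(x) = -6 + 3/2·(x - 1) + 4·(x - 1)² - 9/2·(x - 1)³.
With (x - 1) = 1/2: S(3/2) = -77/16.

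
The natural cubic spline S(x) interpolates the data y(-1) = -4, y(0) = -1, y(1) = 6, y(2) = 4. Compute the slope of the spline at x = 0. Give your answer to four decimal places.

Write M_i for S''(x_i). With h_i = 1, 1, 1 and divided differences Δ_i = 3, 7, -2, the continuity of S' gives the tridiagonal system
  1·M_0 + 4·M_1 + 1·M_2 = 6(Δ_1 - Δ_0) = 24
  1·M_1 + 4·M_2 + 1·M_3 = 6(Δ_2 - Δ_1) = -54
Natural end conditions: M_0 = M_3 = 0.
Solving the tridiagonal system: M_0 = 0, M_1 = 10, M_2 = -16, M_3 = 0.
On [0, 1], S'(x) = b_1 + 2c_1·x + 3d_1·x² with b_1 = Δ_1 - h_1(2M_1 + M_2)/6 = 19/3, c_1 = M_1/2 = 5, d_1 = (M_2 - M_1)/(6h_1) = -13/3. So S'(0) = 19/3.

6.3333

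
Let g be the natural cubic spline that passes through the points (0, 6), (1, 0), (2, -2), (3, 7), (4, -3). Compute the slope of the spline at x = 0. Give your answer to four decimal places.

-5.9464

With σ_i denoting the second derivative at x_i, h_i = 1, 1, 1, 1, and Δ_i = (y_(i+1) − y_i)/h_i = -6, -2, 9, -10:
  1·σ_0 + 4·σ_1 + 1·σ_2 = 6(Δ_1 - Δ_0) = 24
  1·σ_1 + 4·σ_2 + 1·σ_3 = 6(Δ_2 - Δ_1) = 66
  1·σ_2 + 4·σ_3 + 1·σ_4 = 6(Δ_3 - Δ_2) = -114
Natural end conditions: σ_0 = σ_4 = 0.
Hence σ_0 = 0, σ_1 = -9/28, σ_2 = 177/7, σ_3 = -975/28, σ_4 = 0.
On [0, 1], g'(x) = b_0 + 2c_0·x + 3d_0·x² with b_0 = Δ_0 - h_0(2σ_0 + σ_1)/6 = -333/56, c_0 = σ_0/2 = 0, d_0 = (σ_1 - σ_0)/(6h_0) = -3/56. So g'(0) = -333/56.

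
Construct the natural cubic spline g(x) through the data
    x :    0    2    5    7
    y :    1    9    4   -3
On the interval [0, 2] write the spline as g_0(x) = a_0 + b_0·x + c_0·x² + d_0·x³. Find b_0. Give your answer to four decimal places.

With M_i denoting the second derivative at x_i, h_i = 2, 3, 2, and Δ_i = (y_(i+1) − y_i)/h_i = 4, -5/3, -7/2:
  2·M_0 + 10·M_1 + 3·M_2 = 6(Δ_1 - Δ_0) = -34
  3·M_1 + 10·M_2 + 2·M_3 = 6(Δ_2 - Δ_1) = -11
Natural end conditions: M_0 = M_3 = 0.
Forward elimination and back-substitution give M_0 = 0, M_1 = -307/91, M_2 = -8/91, M_3 = 0.
On [0, 2], with g_0(x) = a_0 + b_0·x + c_0·x² + d_0·x³: c_0 = M_0/2 = 0, d_0 = (M_1 - M_0)/(6h_0) = -307/1092, b_0 = Δ_0 - h_0(2M_0 + M_1)/6 = 1399/273.

5.1245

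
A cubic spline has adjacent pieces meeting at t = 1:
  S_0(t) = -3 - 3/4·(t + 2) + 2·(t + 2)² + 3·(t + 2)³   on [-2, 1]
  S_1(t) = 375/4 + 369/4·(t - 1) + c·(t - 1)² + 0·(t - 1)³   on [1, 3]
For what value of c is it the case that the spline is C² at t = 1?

29

S_0''(t) = 4 + 18·(t + 2), so S_0''(1) = 58. On the right, S_1''(1) = 2c, so c = 29.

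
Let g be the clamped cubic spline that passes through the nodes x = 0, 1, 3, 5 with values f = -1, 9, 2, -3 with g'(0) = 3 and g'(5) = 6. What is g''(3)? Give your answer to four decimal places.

2.8043

Put M_i = g'' at the i-th knot. Here h = (1, 2, 2) and Δ = (10, -7/2, -5/2), so the interior equations h_(i-1)·M_(i-1) + 2(h_(i-1)+h_i)·M_i + h_i·M_(i+1) = 6(Δ_i − Δ_(i-1)) read
  1·M_0 + 6·M_1 + 2·M_2 = 6(Δ_1 - Δ_0) = -81
  2·M_1 + 8·M_2 + 2·M_3 = 6(Δ_2 - Δ_1) = 6
Clamped end conditions give two more equations: 2h_0·M_0 + h_0·M_1 = 6(Δ_0 - g'(0)) = 42 and h_2·M_2 + 2h_2·M_3 = 6(g'(5) - Δ_2) = 51.
Solving: M_0 = 708/23, M_1 = -450/23, M_2 = 129/46, M_3 = 261/23.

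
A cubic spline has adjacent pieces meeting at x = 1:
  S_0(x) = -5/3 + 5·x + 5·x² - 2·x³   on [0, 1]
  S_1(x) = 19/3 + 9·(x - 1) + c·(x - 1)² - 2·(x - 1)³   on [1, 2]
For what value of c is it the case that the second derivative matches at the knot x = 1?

S_0''(x) = 10 - 12·x, so S_0''(1) = -2. On the right, S_1''(1) = 2c, so c = -1.

-1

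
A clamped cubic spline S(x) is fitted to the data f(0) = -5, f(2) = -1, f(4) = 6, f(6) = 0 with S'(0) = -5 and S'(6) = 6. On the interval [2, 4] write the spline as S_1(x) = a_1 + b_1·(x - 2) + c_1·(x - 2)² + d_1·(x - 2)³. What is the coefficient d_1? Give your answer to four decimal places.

Let M_i = S''(x_i). Step sizes h_i = 2, 2, 2; slopes of the chords Δ_i = (y_(i+1) - y_i)/h_i = 2, 7/2, -3.
  2·M_0 + 8·M_1 + 2·M_2 = 6(Δ_1 - Δ_0) = 9
  2·M_1 + 8·M_2 + 2·M_3 = 6(Δ_2 - Δ_1) = -39
Clamped end conditions give two more equations: 2h_0·M_0 + h_0·M_1 = 6(Δ_0 - S'(0)) = 42 and h_2·M_2 + 2h_2·M_3 = 6(S'(6) - Δ_2) = 54.
Solving: M_0 = 299/30, M_1 = 16/15, M_2 = -146/15, M_3 = 551/30.
On [2, 4], with S_1(x) = a_1 + b_1·(x - 2) + c_1·(x - 2)² + d_1·(x - 2)³: c_1 = M_1/2 = 8/15, d_1 = (M_2 - M_1)/(6h_1) = -9/10, b_1 = Δ_1 - h_1(2M_1 + M_2)/6 = 181/30.

-0.9000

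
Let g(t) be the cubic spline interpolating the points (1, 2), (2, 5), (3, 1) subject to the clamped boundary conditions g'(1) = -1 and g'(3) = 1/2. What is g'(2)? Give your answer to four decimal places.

With m_i denoting the second derivative at x_i, h_i = 1, 1, and Δ_i = (y_(i+1) − y_i)/h_i = 3, -4:
  1·m_0 + 4·m_1 + 1·m_2 = 6(Δ_1 - Δ_0) = -42
Clamped end conditions give two more equations: 2h_0·m_0 + h_0·m_1 = 6(Δ_0 - g'(1)) = 24 and h_1·m_1 + 2h_1·m_2 = 6(g'(3) - Δ_1) = 27.
Forward elimination and back-substitution give m_0 = 93/4, m_1 = -45/2, m_2 = 99/4.
On [2, 3], g'(t) = b_1 + 2c_1·(t - 2) + 3d_1·(t - 2)² with b_1 = Δ_1 - h_1(2m_1 + m_2)/6 = -5/8, c_1 = m_1/2 = -45/4, d_1 = (m_2 - m_1)/(6h_1) = 63/8. So g'(2) = -5/8.

-0.6250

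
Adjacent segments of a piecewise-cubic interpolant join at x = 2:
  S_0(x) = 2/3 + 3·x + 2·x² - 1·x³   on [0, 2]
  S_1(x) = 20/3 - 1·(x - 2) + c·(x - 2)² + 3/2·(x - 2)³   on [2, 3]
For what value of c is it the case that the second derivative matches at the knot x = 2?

-4

S_0''(x) = 4 - 6·x, so S_0''(2) = -8. On the right, S_1''(2) = 2c, so c = -4.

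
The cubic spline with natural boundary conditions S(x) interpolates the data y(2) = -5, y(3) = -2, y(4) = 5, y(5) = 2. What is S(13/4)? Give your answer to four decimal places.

-0.1313

Put M_i = S'' at the i-th knot. Here h = (1, 1, 1) and Δ = (3, 7, -3), so the interior equations h_(i-1)·M_(i-1) + 2(h_(i-1)+h_i)·M_i + h_i·M_(i+1) = 6(Δ_i − Δ_(i-1)) read
  1·M_0 + 4·M_1 + 1·M_2 = 6(Δ_1 - Δ_0) = 24
  1·M_1 + 4·M_2 + 1·M_3 = 6(Δ_2 - Δ_1) = -60
Natural end conditions: M_0 = M_3 = 0.
Solving the tridiagonal system: M_0 = 0, M_1 = 52/5, M_2 = -88/5, M_3 = 0.
On [3, 4], S(x) = -2 + 97/15·(x - 3) + 26/5·(x - 3)² - 14/3·(x - 3)³.
With (x - 3) = 1/4: S(13/4) = -21/160.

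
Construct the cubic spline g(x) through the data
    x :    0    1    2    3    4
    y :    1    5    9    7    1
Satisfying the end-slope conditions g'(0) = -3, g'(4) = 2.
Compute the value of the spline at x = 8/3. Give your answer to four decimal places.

8.6640

Put M_i = g'' at the i-th knot. Here h = (1, 1, 1, 1) and Δ = (4, 4, -2, -6), so the interior equations h_(i-1)·M_(i-1) + 2(h_(i-1)+h_i)·M_i + h_i·M_(i+1) = 6(Δ_i − Δ_(i-1)) read
  1·M_0 + 4·M_1 + 1·M_2 = 6(Δ_1 - Δ_0) = 0
  1·M_1 + 4·M_2 + 1·M_3 = 6(Δ_2 - Δ_1) = -36
  1·M_2 + 4·M_3 + 1·M_4 = 6(Δ_3 - Δ_2) = -24
Clamped end conditions give two more equations: 2h_0·M_0 + h_0·M_1 = 6(Δ_0 - g'(0)) = 42 and h_3·M_3 + 2h_3·M_4 = 6(g'(4) - Δ_3) = 48.
Hence M_0 = 653/28, M_1 = -65/14, M_2 = -19/4, M_3 = -173/14, M_4 = 845/28.
On [2, 3], g(x) = 9 + 23/14·(x - 2) - 19/8·(x - 2)² - 71/56·(x - 2)³.
With (x - 2) = 2/3: g(8/3) = 3275/378.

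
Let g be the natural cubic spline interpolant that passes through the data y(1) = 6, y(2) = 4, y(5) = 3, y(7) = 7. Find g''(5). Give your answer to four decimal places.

1.1549

Write m_i for g''(x_i). With h_i = 1, 3, 2 and divided differences Δ_i = -2, -1/3, 2, the continuity of g' gives the tridiagonal system
  1·m_0 + 8·m_1 + 3·m_2 = 6(Δ_1 - Δ_0) = 10
  3·m_1 + 10·m_2 + 2·m_3 = 6(Δ_2 - Δ_1) = 14
Natural end conditions: m_0 = m_3 = 0.
Hence m_0 = 0, m_1 = 58/71, m_2 = 82/71, m_3 = 0.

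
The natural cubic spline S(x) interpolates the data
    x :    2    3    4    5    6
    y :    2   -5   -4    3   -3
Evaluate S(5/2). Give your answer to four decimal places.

-2.0558

Let M_i = S''(x_i). Step sizes h_i = 1, 1, 1, 1; slopes of the chords Δ_i = (y_(i+1) - y_i)/h_i = -7, 1, 7, -6.
  1·M_0 + 4·M_1 + 1·M_2 = 6(Δ_1 - Δ_0) = 48
  1·M_1 + 4·M_2 + 1·M_3 = 6(Δ_2 - Δ_1) = 36
  1·M_2 + 4·M_3 + 1·M_4 = 6(Δ_3 - Δ_2) = -78
Natural end conditions: M_0 = M_4 = 0.
Solving the tridiagonal system: M_0 = 0, M_1 = 249/28, M_2 = 87/7, M_3 = -633/28, M_4 = 0.
On [2, 3], S(x) = 2 - 475/56·(x - 2) + 0·(x - 2)² + 83/56·(x - 2)³.
With (x - 2) = 1/2: S(5/2) = -921/448.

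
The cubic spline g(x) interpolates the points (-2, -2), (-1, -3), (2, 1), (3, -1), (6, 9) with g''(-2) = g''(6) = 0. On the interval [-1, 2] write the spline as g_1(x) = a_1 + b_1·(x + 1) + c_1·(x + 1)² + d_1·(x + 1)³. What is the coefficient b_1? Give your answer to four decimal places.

0.1250

With σ_i denoting the second derivative at x_i, h_i = 1, 3, 1, 3, and Δ_i = (y_(i+1) − y_i)/h_i = -1, 4/3, -2, 10/3:
  1·σ_0 + 8·σ_1 + 3·σ_2 = 6(Δ_1 - Δ_0) = 14
  3·σ_1 + 8·σ_2 + 1·σ_3 = 6(Δ_2 - Δ_1) = -20
  1·σ_2 + 8·σ_3 + 3·σ_4 = 6(Δ_3 - Δ_2) = 32
Natural end conditions: σ_0 = σ_4 = 0.
Solving the tridiagonal system: σ_0 = 0, σ_1 = 27/8, σ_2 = -13/3, σ_3 = 109/24, σ_4 = 0.
On [-1, 2], with g_1(x) = a_1 + b_1·(x + 1) + c_1·(x + 1)² + d_1·(x + 1)³: c_1 = σ_1/2 = 27/16, d_1 = (σ_2 - σ_1)/(6h_1) = -185/432, b_1 = Δ_1 - h_1(2σ_1 + σ_2)/6 = 1/8.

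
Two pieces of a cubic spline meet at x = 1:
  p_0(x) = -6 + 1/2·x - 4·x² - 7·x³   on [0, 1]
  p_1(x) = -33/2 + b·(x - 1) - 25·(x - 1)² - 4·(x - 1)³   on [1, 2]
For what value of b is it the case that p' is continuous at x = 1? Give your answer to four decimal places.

p_0'(x) = 1/2 - 8·x - 21·x², so p_0'(1) = -57/2. On the right, p_1'(1) = b, so b = -57/2.

-28.5000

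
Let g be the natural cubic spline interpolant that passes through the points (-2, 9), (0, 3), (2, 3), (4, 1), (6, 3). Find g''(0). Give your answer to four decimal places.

2.7321

Put M_i = g'' at the i-th knot. Here h = (2, 2, 2, 2) and Δ = (-3, 0, -1, 1), so the interior equations h_(i-1)·M_(i-1) + 2(h_(i-1)+h_i)·M_i + h_i·M_(i+1) = 6(Δ_i − Δ_(i-1)) read
  2·M_0 + 8·M_1 + 2·M_2 = 6(Δ_1 - Δ_0) = 18
  2·M_1 + 8·M_2 + 2·M_3 = 6(Δ_2 - Δ_1) = -6
  2·M_2 + 8·M_3 + 2·M_4 = 6(Δ_3 - Δ_2) = 12
Natural end conditions: M_0 = M_4 = 0.
Solving: M_0 = 0, M_1 = 153/56, M_2 = -27/14, M_3 = 111/56, M_4 = 0.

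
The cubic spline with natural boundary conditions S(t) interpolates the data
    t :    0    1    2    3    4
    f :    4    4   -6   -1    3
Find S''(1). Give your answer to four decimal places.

-22.6071

Put M_i = S'' at the i-th knot. Here h = (1, 1, 1, 1) and Δ = (0, -10, 5, 4), so the interior equations h_(i-1)·M_(i-1) + 2(h_(i-1)+h_i)·M_i + h_i·M_(i+1) = 6(Δ_i − Δ_(i-1)) read
  1·M_0 + 4·M_1 + 1·M_2 = 6(Δ_1 - Δ_0) = -60
  1·M_1 + 4·M_2 + 1·M_3 = 6(Δ_2 - Δ_1) = 90
  1·M_2 + 4·M_3 + 1·M_4 = 6(Δ_3 - Δ_2) = -6
Natural end conditions: M_0 = M_4 = 0.
Hence M_0 = 0, M_1 = -633/28, M_2 = 213/7, M_3 = -255/28, M_4 = 0.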